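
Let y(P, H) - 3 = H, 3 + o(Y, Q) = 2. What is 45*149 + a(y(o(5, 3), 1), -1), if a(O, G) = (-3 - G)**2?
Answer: 6709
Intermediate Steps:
o(Y, Q) = -1 (o(Y, Q) = -3 + 2 = -1)
y(P, H) = 3 + H
45*149 + a(y(o(5, 3), 1), -1) = 45*149 + (3 - 1)**2 = 6705 + 2**2 = 6705 + 4 = 6709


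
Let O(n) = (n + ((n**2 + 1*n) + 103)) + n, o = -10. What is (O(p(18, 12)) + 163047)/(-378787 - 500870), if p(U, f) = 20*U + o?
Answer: -286700/879657 ≈ -0.32592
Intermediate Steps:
p(U, f) = -10 + 20*U (p(U, f) = 20*U - 10 = -10 + 20*U)
O(n) = 103 + n**2 + 3*n (O(n) = (n + ((n**2 + n) + 103)) + n = (n + ((n + n**2) + 103)) + n = (n + (103 + n + n**2)) + n = (103 + n**2 + 2*n) + n = 103 + n**2 + 3*n)
(O(p(18, 12)) + 163047)/(-378787 - 500870) = ((103 + (-10 + 20*18)**2 + 3*(-10 + 20*18)) + 163047)/(-378787 - 500870) = ((103 + (-10 + 360)**2 + 3*(-10 + 360)) + 163047)/(-879657) = ((103 + 350**2 + 3*350) + 163047)*(-1/879657) = ((103 + 122500 + 1050) + 163047)*(-1/879657) = (123653 + 163047)*(-1/879657) = 286700*(-1/879657) = -286700/879657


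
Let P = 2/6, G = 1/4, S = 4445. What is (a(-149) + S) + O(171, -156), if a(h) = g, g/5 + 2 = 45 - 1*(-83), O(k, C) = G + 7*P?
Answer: 60931/12 ≈ 5077.6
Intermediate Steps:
G = 1/4 ≈ 0.25000
P = 1/3 (P = 2*(1/6) = 1/3 ≈ 0.33333)
O(k, C) = 31/12 (O(k, C) = 1/4 + 7*(1/3) = 1/4 + 7/3 = 31/12)
g = 630 (g = -10 + 5*(45 - 1*(-83)) = -10 + 5*(45 + 83) = -10 + 5*128 = -10 + 640 = 630)
a(h) = 630
(a(-149) + S) + O(171, -156) = (630 + 4445) + 31/12 = 5075 + 31/12 = 60931/12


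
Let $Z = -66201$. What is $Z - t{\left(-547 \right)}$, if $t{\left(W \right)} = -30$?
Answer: $-66171$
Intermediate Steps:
$Z - t{\left(-547 \right)} = -66201 - -30 = -66201 + 30 = -66171$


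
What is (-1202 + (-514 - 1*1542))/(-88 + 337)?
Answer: -1086/83 ≈ -13.084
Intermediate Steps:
(-1202 + (-514 - 1*1542))/(-88 + 337) = (-1202 + (-514 - 1542))/249 = (-1202 - 2056)*(1/249) = -3258*1/249 = -1086/83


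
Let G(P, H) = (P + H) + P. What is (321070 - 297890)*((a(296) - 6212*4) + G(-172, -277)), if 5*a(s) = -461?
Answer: -592508616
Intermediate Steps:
a(s) = -461/5 (a(s) = (⅕)*(-461) = -461/5)
G(P, H) = H + 2*P (G(P, H) = (H + P) + P = H + 2*P)
(321070 - 297890)*((a(296) - 6212*4) + G(-172, -277)) = (321070 - 297890)*((-461/5 - 6212*4) + (-277 + 2*(-172))) = 23180*((-461/5 - 24848) + (-277 - 344)) = 23180*(-124701/5 - 621) = 23180*(-127806/5) = -592508616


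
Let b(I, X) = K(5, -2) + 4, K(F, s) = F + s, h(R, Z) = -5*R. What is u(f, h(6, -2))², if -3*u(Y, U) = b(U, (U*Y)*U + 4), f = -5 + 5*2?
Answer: 49/9 ≈ 5.4444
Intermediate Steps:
b(I, X) = 7 (b(I, X) = (5 - 2) + 4 = 3 + 4 = 7)
f = 5 (f = -5 + 10 = 5)
u(Y, U) = -7/3 (u(Y, U) = -⅓*7 = -7/3)
u(f, h(6, -2))² = (-7/3)² = 49/9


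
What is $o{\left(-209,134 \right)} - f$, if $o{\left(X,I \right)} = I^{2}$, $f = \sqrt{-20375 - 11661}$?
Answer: $17956 - 2 i \sqrt{8009} \approx 17956.0 - 178.99 i$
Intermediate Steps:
$f = 2 i \sqrt{8009}$ ($f = \sqrt{-32036} = 2 i \sqrt{8009} \approx 178.99 i$)
$o{\left(-209,134 \right)} - f = 134^{2} - 2 i \sqrt{8009} = 17956 - 2 i \sqrt{8009}$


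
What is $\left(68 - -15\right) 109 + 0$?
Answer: $9047$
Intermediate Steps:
$\left(68 - -15\right) 109 + 0 = \left(68 + 15\right) 109 + 0 = 83 \cdot 109 + 0 = 9047 + 0 = 9047$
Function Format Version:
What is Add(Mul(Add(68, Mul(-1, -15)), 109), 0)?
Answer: 9047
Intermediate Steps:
Add(Mul(Add(68, Mul(-1, -15)), 109), 0) = Add(Mul(Add(68, 15), 109), 0) = Add(Mul(83, 109), 0) = Add(9047, 0) = 9047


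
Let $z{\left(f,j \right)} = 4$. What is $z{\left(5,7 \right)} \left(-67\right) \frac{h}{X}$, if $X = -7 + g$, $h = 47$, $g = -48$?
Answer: $\frac{12596}{55} \approx 229.02$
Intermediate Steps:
$X = -55$ ($X = -7 - 48 = -55$)
$z{\left(5,7 \right)} \left(-67\right) \frac{h}{X} = 4 \left(-67\right) \frac{47}{-55} = - 268 \cdot 47 \left(- \frac{1}{55}\right) = \left(-268\right) \left(- \frac{47}{55}\right) = \frac{12596}{55}$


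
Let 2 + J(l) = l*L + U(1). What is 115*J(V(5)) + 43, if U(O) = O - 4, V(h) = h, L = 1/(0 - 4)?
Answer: -2703/4 ≈ -675.75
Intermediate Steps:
L = -1/4 (L = 1/(-4) = -1/4 ≈ -0.25000)
U(O) = -4 + O
J(l) = -5 - l/4 (J(l) = -2 + (l*(-1/4) + (-4 + 1)) = -2 + (-l/4 - 3) = -2 + (-3 - l/4) = -5 - l/4)
115*J(V(5)) + 43 = 115*(-5 - 1/4*5) + 43 = 115*(-5 - 5/4) + 43 = 115*(-25/4) + 43 = -2875/4 + 43 = -2703/4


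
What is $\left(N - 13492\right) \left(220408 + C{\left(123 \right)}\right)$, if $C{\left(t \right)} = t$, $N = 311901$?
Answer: $65808435179$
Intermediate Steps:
$\left(N - 13492\right) \left(220408 + C{\left(123 \right)}\right) = \left(311901 - 13492\right) \left(220408 + 123\right) = 298409 \cdot 220531 = 65808435179$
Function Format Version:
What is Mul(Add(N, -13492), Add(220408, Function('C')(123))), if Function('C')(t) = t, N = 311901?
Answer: 65808435179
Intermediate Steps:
Mul(Add(N, -13492), Add(220408, Function('C')(123))) = Mul(Add(311901, -13492), Add(220408, 123)) = Mul(298409, 220531) = 65808435179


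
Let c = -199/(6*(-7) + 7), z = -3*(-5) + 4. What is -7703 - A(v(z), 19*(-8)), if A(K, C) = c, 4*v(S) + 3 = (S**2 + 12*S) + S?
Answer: -269804/35 ≈ -7708.7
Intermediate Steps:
z = 19 (z = 15 + 4 = 19)
v(S) = -3/4 + S**2/4 + 13*S/4 (v(S) = -3/4 + ((S**2 + 12*S) + S)/4 = -3/4 + (S**2 + 13*S)/4 = -3/4 + (S**2/4 + 13*S/4) = -3/4 + S**2/4 + 13*S/4)
c = 199/35 (c = -199/(-42 + 7) = -199/(-35) = -199*(-1/35) = 199/35 ≈ 5.6857)
A(K, C) = 199/35
-7703 - A(v(z), 19*(-8)) = -7703 - 1*199/35 = -7703 - 199/35 = -269804/35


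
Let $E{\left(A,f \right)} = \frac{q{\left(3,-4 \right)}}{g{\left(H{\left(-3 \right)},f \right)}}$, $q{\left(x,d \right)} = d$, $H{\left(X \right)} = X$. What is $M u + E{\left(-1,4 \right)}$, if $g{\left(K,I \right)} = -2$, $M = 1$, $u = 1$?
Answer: $3$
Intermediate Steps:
$E{\left(A,f \right)} = 2$ ($E{\left(A,f \right)} = - \frac{4}{-2} = \left(-4\right) \left(- \frac{1}{2}\right) = 2$)
$M u + E{\left(-1,4 \right)} = 1 \cdot 1 + 2 = 1 + 2 = 3$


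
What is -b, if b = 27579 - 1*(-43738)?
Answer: -71317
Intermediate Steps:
b = 71317 (b = 27579 + 43738 = 71317)
-b = -1*71317 = -71317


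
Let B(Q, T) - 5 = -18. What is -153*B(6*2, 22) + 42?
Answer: 2031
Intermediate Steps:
B(Q, T) = -13 (B(Q, T) = 5 - 18 = -13)
-153*B(6*2, 22) + 42 = -153*(-13) + 42 = 1989 + 42 = 2031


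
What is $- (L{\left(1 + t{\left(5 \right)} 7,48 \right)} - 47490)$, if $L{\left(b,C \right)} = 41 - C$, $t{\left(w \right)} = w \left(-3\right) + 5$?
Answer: $47497$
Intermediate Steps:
$t{\left(w \right)} = 5 - 3 w$ ($t{\left(w \right)} = - 3 w + 5 = 5 - 3 w$)
$- (L{\left(1 + t{\left(5 \right)} 7,48 \right)} - 47490) = - (\left(41 - 48\right) - 47490) = - (-7 - 47490) = \left(-1\right) \left(-47497\right) = 47497$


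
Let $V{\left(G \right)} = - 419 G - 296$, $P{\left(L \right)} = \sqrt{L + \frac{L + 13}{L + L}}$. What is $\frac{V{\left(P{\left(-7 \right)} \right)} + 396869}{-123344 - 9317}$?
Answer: $- \frac{396573}{132661} + \frac{838 i \sqrt{91}}{928627} \approx -2.9894 + 0.0086084 i$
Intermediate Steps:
$P{\left(L \right)} = \sqrt{L + \frac{13 + L}{2 L}}$
$V{\left(G \right)} = -296 - 419 G$
$\frac{V{\left(P{\left(-7 \right)} \right)} + 396869}{-123344 - 9317} = \frac{\left(-296 - 419 \frac{\sqrt{2 + 4 \left(-7\right) + \frac{26}{-7}}}{2}\right) + 396869}{-123344 - 9317} = \frac{\left(-296 - 419 \frac{\sqrt{2 - 28 + 26 \left(- \frac{1}{7}\right)}}{2}\right) + 396869}{-132661} = \left(\left(-296 - 419 \frac{\sqrt{2 - 28 - \frac{26}{7}}}{2}\right) + 396869\right) \left(- \frac{1}{132661}\right) = \left(\left(-296 - 419 \frac{\sqrt{- \frac{208}{7}}}{2}\right) + 396869\right) \left(- \frac{1}{132661}\right) = \left(\left(-296 - 419 \frac{\frac{4}{7} i \sqrt{91}}{2}\right) + 396869\right) \left(- \frac{1}{132661}\right) = \left(\left(-296 - 419 \frac{2 i \sqrt{91}}{7}\right) + 396869\right) \left(- \frac{1}{132661}\right) = \left(\left(-296 - \frac{838 i \sqrt{91}}{7}\right) + 396869\right) \left(- \frac{1}{132661}\right) = \left(396573 - \frac{838 i \sqrt{91}}{7}\right) \left(- \frac{1}{132661}\right) = - \frac{396573}{132661} + \frac{838 i \sqrt{91}}{928627}$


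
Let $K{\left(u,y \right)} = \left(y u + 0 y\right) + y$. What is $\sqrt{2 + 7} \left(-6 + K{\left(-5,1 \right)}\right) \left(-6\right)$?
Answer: $180$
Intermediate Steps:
$K{\left(u,y \right)} = y + u y$ ($K{\left(u,y \right)} = \left(u y + 0\right) + y = u y + y = y + u y$)
$\sqrt{2 + 7} \left(-6 + K{\left(-5,1 \right)}\right) \left(-6\right) = \sqrt{2 + 7} \left(-6 + 1 \left(1 - 5\right)\right) \left(-6\right) = \sqrt{9} \left(-6 + 1 \left(-4\right)\right) \left(-6\right) = 3 \left(-6 - 4\right) \left(-6\right) = 3 \left(\left(-10\right) \left(-6\right)\right) = 3 \cdot 60 = 180$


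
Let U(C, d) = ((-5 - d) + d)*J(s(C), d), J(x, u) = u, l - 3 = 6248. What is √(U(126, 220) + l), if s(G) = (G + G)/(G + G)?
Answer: √5151 ≈ 71.771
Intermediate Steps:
l = 6251 (l = 3 + 6248 = 6251)
s(G) = 1 (s(G) = (2*G)/((2*G)) = (2*G)*(1/(2*G)) = 1)
U(C, d) = -5*d (U(C, d) = ((-5 - d) + d)*d = -5*d)
√(U(126, 220) + l) = √(-5*220 + 6251) = √(-1100 + 6251) = √5151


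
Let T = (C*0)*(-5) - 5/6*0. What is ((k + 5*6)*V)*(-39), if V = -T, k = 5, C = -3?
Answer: 0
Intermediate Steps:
T = 0 (T = -3*0*(-5) - 5/6*0 = 0*(-5) - 5*⅙*0 = 0 - ⅚*0 = 0 + 0 = 0)
V = 0 (V = -1*0 = 0)
((k + 5*6)*V)*(-39) = ((5 + 5*6)*0)*(-39) = ((5 + 30)*0)*(-39) = (35*0)*(-39) = 0*(-39) = 0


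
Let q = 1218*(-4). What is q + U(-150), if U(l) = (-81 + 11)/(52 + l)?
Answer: -34099/7 ≈ -4871.3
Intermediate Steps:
q = -4872
U(l) = -70/(52 + l)
q + U(-150) = -4872 - 70/(52 - 150) = -4872 - 70/(-98) = -4872 - 70*(-1/98) = -4872 + 5/7 = -34099/7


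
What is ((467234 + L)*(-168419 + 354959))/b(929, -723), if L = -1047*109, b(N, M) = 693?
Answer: 1996040180/21 ≈ 9.5049e+7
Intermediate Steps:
L = -114123
((467234 + L)*(-168419 + 354959))/b(929, -723) = ((467234 - 114123)*(-168419 + 354959))/693 = (353111*186540)*(1/693) = 65869325940*(1/693) = 1996040180/21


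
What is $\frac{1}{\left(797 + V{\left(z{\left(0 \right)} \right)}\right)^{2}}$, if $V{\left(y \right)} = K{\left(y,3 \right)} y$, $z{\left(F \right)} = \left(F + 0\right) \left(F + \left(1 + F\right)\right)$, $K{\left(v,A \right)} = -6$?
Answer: $\frac{1}{635209} \approx 1.5743 \cdot 10^{-6}$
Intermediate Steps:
$z{\left(F \right)} = F \left(1 + 2 F\right)$
$V{\left(y \right)} = - 6 y$
$\frac{1}{\left(797 + V{\left(z{\left(0 \right)} \right)}\right)^{2}} = \frac{1}{\left(797 - 6 \cdot 0 \left(1 + 2 \cdot 0\right)\right)^{2}} = \frac{1}{\left(797 - 6 \cdot 0 \left(1 + 0\right)\right)^{2}} = \frac{1}{\left(797 - 6 \cdot 0 \cdot 1\right)^{2}} = \frac{1}{\left(797 - 0\right)^{2}} = \frac{1}{\left(797 + 0\right)^{2}} = \frac{1}{797^{2}} = \frac{1}{635209}$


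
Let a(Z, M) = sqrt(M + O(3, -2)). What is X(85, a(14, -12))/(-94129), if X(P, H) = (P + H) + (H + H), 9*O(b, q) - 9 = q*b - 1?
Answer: -5/5537 - I*sqrt(106)/94129 ≈ -0.00090302 - 0.00010938*I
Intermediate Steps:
O(b, q) = 8/9 + b*q/9 (O(b, q) = 1 + (q*b - 1)/9 = 1 + (b*q - 1)/9 = 1 + (-1 + b*q)/9 = 1 + (-1/9 + b*q/9) = 8/9 + b*q/9)
a(Z, M) = sqrt(2/9 + M) (a(Z, M) = sqrt(M + (8/9 + (1/9)*3*(-2))) = sqrt(M + (8/9 - 2/3)) = sqrt(M + 2/9) = sqrt(2/9 + M))
X(P, H) = P + 3*H (X(P, H) = (H + P) + 2*H = P + 3*H)
X(85, a(14, -12))/(-94129) = (85 + 3*(sqrt(2 + 9*(-12))/3))/(-94129) = (85 + 3*(sqrt(2 - 108)/3))*(-1/94129) = (85 + 3*(sqrt(-106)/3))*(-1/94129) = (85 + 3*((I*sqrt(106))/3))*(-1/94129) = (85 + 3*(I*sqrt(106)/3))*(-1/94129) = (85 + I*sqrt(106))*(-1/94129) = -5/5537 - I*sqrt(106)/94129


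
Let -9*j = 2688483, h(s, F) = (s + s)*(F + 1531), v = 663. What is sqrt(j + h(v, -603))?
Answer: sqrt(8386269)/3 ≈ 965.30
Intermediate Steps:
h(s, F) = 2*s*(1531 + F) (h(s, F) = (2*s)*(1531 + F) = 2*s*(1531 + F))
j = -896161/3 (j = -1/9*2688483 = -896161/3 ≈ -2.9872e+5)
sqrt(j + h(v, -603)) = sqrt(-896161/3 + 2*663*(1531 - 603)) = sqrt(-896161/3 + 2*663*928) = sqrt(-896161/3 + 1230528) = sqrt(2795423/3) = sqrt(8386269)/3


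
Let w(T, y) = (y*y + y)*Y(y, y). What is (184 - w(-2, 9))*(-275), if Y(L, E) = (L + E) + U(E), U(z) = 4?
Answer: 493900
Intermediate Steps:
Y(L, E) = 4 + E + L (Y(L, E) = (L + E) + 4 = (E + L) + 4 = 4 + E + L)
w(T, y) = (4 + 2*y)*(y + y**2) (w(T, y) = (y*y + y)*(4 + y + y) = (y**2 + y)*(4 + 2*y) = (y + y**2)*(4 + 2*y) = (4 + 2*y)*(y + y**2))
(184 - w(-2, 9))*(-275) = (184 - 2*9*(1 + 9)*(2 + 9))*(-275) = (184 - 2*9*10*11)*(-275) = (184 - 1*1980)*(-275) = (184 - 1980)*(-275) = -1796*(-275) = 493900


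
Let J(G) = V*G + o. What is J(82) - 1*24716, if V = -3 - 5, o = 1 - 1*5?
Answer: -25376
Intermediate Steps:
o = -4 (o = 1 - 5 = -4)
V = -8
J(G) = -4 - 8*G (J(G) = -8*G - 4 = -4 - 8*G)
J(82) - 1*24716 = (-4 - 8*82) - 1*24716 = (-4 - 656) - 24716 = -660 - 24716 = -25376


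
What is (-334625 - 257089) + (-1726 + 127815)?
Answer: -465625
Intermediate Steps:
(-334625 - 257089) + (-1726 + 127815) = -591714 + 126089 = -465625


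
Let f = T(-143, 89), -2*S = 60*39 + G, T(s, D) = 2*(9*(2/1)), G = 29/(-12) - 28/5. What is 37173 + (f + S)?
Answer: 4325161/120 ≈ 36043.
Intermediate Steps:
G = -481/60 (G = 29*(-1/12) - 28*1/5 = -29/12 - 28/5 = -481/60 ≈ -8.0167)
T(s, D) = 36 (T(s, D) = 2*(9*(2*1)) = 2*(9*2) = 2*18 = 36)
S = -139919/120 (S = -(60*39 - 481/60)/2 = -(2340 - 481/60)/2 = -1/2*139919/60 = -139919/120 ≈ -1166.0)
f = 36
37173 + (f + S) = 37173 + (36 - 139919/120) = 37173 - 135599/120 = 4325161/120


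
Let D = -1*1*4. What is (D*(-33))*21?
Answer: 2772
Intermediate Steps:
D = -4 (D = -1*4 = -4)
(D*(-33))*21 = -4*(-33)*21 = 132*21 = 2772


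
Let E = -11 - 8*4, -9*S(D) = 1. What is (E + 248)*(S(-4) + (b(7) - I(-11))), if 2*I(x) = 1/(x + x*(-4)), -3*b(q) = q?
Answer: -99835/198 ≈ -504.22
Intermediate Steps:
b(q) = -q/3
I(x) = -1/(6*x) (I(x) = 1/(2*(x + x*(-4))) = 1/(2*(x - 4*x)) = 1/(2*((-3*x))) = (-1/(3*x))/2 = -1/(6*x))
S(D) = -⅑ (S(D) = -⅑*1 = -⅑)
E = -43 (E = -11 - 32 = -43)
(E + 248)*(S(-4) + (b(7) - I(-11))) = (-43 + 248)*(-⅑ + (-⅓*7 - (-1)/(6*(-11)))) = 205*(-⅑ + (-7/3 - (-1)*(-1)/(6*11))) = 205*(-⅑ + (-7/3 - 1*1/66)) = 205*(-⅑ + (-7/3 - 1/66)) = 205*(-⅑ - 155/66) = 205*(-487/198) = -99835/198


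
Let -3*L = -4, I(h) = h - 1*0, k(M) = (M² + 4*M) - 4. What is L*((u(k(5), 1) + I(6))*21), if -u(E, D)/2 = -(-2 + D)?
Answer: 112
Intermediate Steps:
k(M) = -4 + M² + 4*M
I(h) = h (I(h) = h + 0 = h)
L = 4/3 (L = -⅓*(-4) = 4/3 ≈ 1.3333)
u(E, D) = -4 + 2*D (u(E, D) = -(-2)*(-2 + D) = -2*(2 - D) = -4 + 2*D)
L*((u(k(5), 1) + I(6))*21) = 4*(((-4 + 2*1) + 6)*21)/3 = 4*(((-4 + 2) + 6)*21)/3 = 4*((-2 + 6)*21)/3 = 4*(4*21)/3 = (4/3)*84 = 112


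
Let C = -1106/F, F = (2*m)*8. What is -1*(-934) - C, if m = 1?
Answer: 8025/8 ≈ 1003.1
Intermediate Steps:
F = 16 (F = (2*1)*8 = 2*8 = 16)
C = -553/8 (C = -1106/16 = -1106*1/16 = -553/8 ≈ -69.125)
-1*(-934) - C = -1*(-934) - 1*(-553/8) = 934 + 553/8 = 8025/8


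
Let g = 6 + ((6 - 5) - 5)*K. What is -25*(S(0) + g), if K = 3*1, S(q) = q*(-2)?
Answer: 150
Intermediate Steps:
S(q) = -2*q
K = 3
g = -6 (g = 6 + ((6 - 5) - 5)*3 = 6 + (1 - 5)*3 = 6 - 4*3 = 6 - 12 = -6)
-25*(S(0) + g) = -25*(-2*0 - 6) = -25*(0 - 6) = -25*(-6) = 150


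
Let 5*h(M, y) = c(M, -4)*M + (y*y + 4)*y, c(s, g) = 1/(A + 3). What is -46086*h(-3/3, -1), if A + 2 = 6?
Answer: 1659096/35 ≈ 47403.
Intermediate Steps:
A = 4 (A = -2 + 6 = 4)
c(s, g) = ⅐ (c(s, g) = 1/(4 + 3) = 1/7 = ⅐)
h(M, y) = M/35 + y*(4 + y²)/5 (h(M, y) = (M/7 + (y*y + 4)*y)/5 = (M/7 + (y² + 4)*y)/5 = (M/7 + (4 + y²)*y)/5 = (M/7 + y*(4 + y²))/5 = M/35 + y*(4 + y²)/5)
-46086*h(-3/3, -1) = -46086*((⅕)*(-1)³ + (-3/3)/35 + (⅘)*(-1)) = -46086*((⅕)*(-1) + (-3*⅓)/35 - ⅘) = -46086*(-⅕ + (1/35)*(-1) - ⅘) = -46086*(-⅕ - 1/35 - ⅘) = -46086*(-36/35) = 1659096/35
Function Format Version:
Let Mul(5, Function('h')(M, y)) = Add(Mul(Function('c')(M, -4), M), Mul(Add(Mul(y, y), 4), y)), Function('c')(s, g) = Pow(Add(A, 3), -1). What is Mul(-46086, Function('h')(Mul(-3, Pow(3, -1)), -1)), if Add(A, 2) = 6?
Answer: Rational(1659096, 35) ≈ 47403.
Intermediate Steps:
A = 4 (A = Add(-2, 6) = 4)
Function('c')(s, g) = Rational(1, 7) (Function('c')(s, g) = Pow(Add(4, 3), -1) = Pow(7, -1) = Rational(1, 7))
Function('h')(M, y) = Add(Mul(Rational(1, 35), M), Mul(Rational(1, 5), y, Add(4, Pow(y, 2)))) (Function('h')(M, y) = Mul(Rational(1, 5), Add(Mul(Rational(1, 7), M), Mul(Add(Mul(y, y), 4), y))) = Mul(Rational(1, 5), Add(Mul(Rational(1, 7), M), Mul(Add(Pow(y, 2), 4), y))) = Mul(Rational(1, 5), Add(Mul(Rational(1, 7), M), Mul(Add(4, Pow(y, 2)), y))) = Mul(Rational(1, 5), Add(Mul(Rational(1, 7), M), Mul(y, Add(4, Pow(y, 2))))) = Add(Mul(Rational(1, 35), M), Mul(Rational(1, 5), y, Add(4, Pow(y, 2)))))
Mul(-46086, Function('h')(Mul(-3, Pow(3, -1)), -1)) = Mul(-46086, Add(Mul(Rational(1, 5), Pow(-1, 3)), Mul(Rational(1, 35), Mul(-3, Pow(3, -1))), Mul(Rational(4, 5), -1))) = Mul(-46086, Add(Mul(Rational(1, 5), -1), Mul(Rational(1, 35), Mul(-3, Rational(1, 3))), Rational(-4, 5))) = Mul(-46086, Add(Rational(-1, 5), Mul(Rational(1, 35), -1), Rational(-4, 5))) = Mul(-46086, Add(Rational(-1, 5), Rational(-1, 35), Rational(-4, 5))) = Mul(-46086, Rational(-36, 35)) = Rational(1659096, 35)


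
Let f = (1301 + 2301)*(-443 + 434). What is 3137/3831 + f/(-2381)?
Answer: 131662555/9121611 ≈ 14.434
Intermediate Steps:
f = -32418 (f = 3602*(-9) = -32418)
3137/3831 + f/(-2381) = 3137/3831 - 32418/(-2381) = 3137*(1/3831) - 32418*(-1/2381) = 3137/3831 + 32418/2381 = 131662555/9121611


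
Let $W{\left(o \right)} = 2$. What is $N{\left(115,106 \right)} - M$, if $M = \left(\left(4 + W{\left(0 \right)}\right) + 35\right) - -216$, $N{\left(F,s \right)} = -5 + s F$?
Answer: $11928$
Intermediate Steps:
$N{\left(F,s \right)} = -5 + F s$
$M = 257$ ($M = \left(\left(4 + 2\right) + 35\right) - -216 = \left(6 + 35\right) + 216 = 41 + 216 = 257$)
$N{\left(115,106 \right)} - M = \left(-5 + 115 \cdot 106\right) - 257 = \left(-5 + 12190\right) - 257 = 12185 - 257 = 11928$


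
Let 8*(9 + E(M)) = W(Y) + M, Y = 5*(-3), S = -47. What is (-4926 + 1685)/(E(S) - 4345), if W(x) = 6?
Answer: 25928/34873 ≈ 0.74350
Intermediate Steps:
Y = -15
E(M) = -33/4 + M/8 (E(M) = -9 + (6 + M)/8 = -9 + (¾ + M/8) = -33/4 + M/8)
(-4926 + 1685)/(E(S) - 4345) = (-4926 + 1685)/((-33/4 + (⅛)*(-47)) - 4345) = -3241/((-33/4 - 47/8) - 4345) = -3241/(-113/8 - 4345) = -3241/(-34873/8) = -3241*(-8/34873) = 25928/34873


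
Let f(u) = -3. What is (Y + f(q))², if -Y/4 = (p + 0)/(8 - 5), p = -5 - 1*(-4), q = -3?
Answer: 25/9 ≈ 2.7778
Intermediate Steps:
p = -1 (p = -5 + 4 = -1)
Y = 4/3 (Y = -4*(-1 + 0)/(8 - 5) = -(-4)/3 = -4*(-⅓) = 4/3 ≈ 1.3333)
(Y + f(q))² = (4/3 - 3)² = (-5/3)² = 25/9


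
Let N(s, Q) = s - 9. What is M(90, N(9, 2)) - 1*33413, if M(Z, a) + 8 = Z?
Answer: -33331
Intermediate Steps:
N(s, Q) = -9 + s
M(Z, a) = -8 + Z
M(90, N(9, 2)) - 1*33413 = (-8 + 90) - 1*33413 = 82 - 33413 = -33331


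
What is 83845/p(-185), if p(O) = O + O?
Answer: -16769/74 ≈ -226.61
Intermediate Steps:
p(O) = 2*O
83845/p(-185) = 83845/((2*(-185))) = 83845/(-370) = 83845*(-1/370) = -16769/74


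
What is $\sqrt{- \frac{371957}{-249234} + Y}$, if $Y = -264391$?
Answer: $\frac{i \sqrt{16423238175674658}}{249234} \approx 514.19 i$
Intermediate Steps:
$\sqrt{- \frac{371957}{-249234} + Y} = \sqrt{- \frac{371957}{-249234} - 264391} = \sqrt{\left(-371957\right) \left(- \frac{1}{249234}\right) - 264391} = \sqrt{\frac{371957}{249234} - 264391} = \sqrt{- \frac{65894854537}{249234}} = \frac{i \sqrt{16423238175674658}}{249234}$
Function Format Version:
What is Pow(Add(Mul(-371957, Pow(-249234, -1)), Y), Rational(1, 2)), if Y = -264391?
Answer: Mul(Rational(1, 249234), I, Pow(16423238175674658, Rational(1, 2))) ≈ Mul(514.19, I)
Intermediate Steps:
Pow(Add(Mul(-371957, Pow(-249234, -1)), Y), Rational(1, 2)) = Pow(Add(Mul(-371957, Pow(-249234, -1)), -264391), Rational(1, 2)) = Pow(Add(Mul(-371957, Rational(-1, 249234)), -264391), Rational(1, 2)) = Pow(Add(Rational(371957, 249234), -264391), Rational(1, 2)) = Pow(Rational(-65894854537, 249234), Rational(1, 2)) = Mul(Rational(1, 249234), I, Pow(16423238175674658, Rational(1, 2)))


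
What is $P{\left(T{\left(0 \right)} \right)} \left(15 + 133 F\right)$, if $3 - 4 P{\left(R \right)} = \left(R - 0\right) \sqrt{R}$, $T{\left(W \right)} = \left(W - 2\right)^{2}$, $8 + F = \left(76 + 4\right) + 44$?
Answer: $- \frac{77215}{4} \approx -19304.0$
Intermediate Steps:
$F = 116$ ($F = -8 + \left(\left(76 + 4\right) + 44\right) = -8 + \left(80 + 44\right) = -8 + 124 = 116$)
$T{\left(W \right)} = \left(-2 + W\right)^{2}$
$P{\left(R \right)} = \frac{3}{4} - \frac{R^{\frac{3}{2}}}{4}$ ($P{\left(R \right)} = \frac{3}{4} - \frac{\left(R - 0\right) \sqrt{R}}{4} = \frac{3}{4} - \frac{\left(R + 0\right) \sqrt{R}}{4} = \frac{3}{4} - \frac{R \sqrt{R}}{4} = \frac{3}{4} - \frac{R^{\frac{3}{2}}}{4}$)
$P{\left(T{\left(0 \right)} \right)} \left(15 + 133 F\right) = \left(\frac{3}{4} - \frac{\left(\left(-2 + 0\right)^{2}\right)^{\frac{3}{2}}}{4}\right) \left(15 + 133 \cdot 116\right) = \left(\frac{3}{4} - \frac{\left(\left(-2\right)^{2}\right)^{\frac{3}{2}}}{4}\right) \left(15 + 15428\right) = \left(\frac{3}{4} - \frac{4^{\frac{3}{2}}}{4}\right) 15443 = \left(\frac{3}{4} - 2\right) 15443 = \left(- \frac{5}{4}\right) 15443 = - \frac{77215}{4}$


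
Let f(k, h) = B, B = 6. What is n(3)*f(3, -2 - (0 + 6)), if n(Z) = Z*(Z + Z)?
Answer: 108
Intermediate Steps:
n(Z) = 2*Z**2 (n(Z) = Z*(2*Z) = 2*Z**2)
f(k, h) = 6
n(3)*f(3, -2 - (0 + 6)) = (2*3**2)*6 = (2*9)*6 = 18*6 = 108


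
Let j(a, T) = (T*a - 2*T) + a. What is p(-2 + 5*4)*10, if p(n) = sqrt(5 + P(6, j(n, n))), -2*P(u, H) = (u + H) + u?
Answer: 10*I*sqrt(154) ≈ 124.1*I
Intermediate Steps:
j(a, T) = a - 2*T + T*a (j(a, T) = (-2*T + T*a) + a = a - 2*T + T*a)
P(u, H) = -u - H/2 (P(u, H) = -((u + H) + u)/2 = -((H + u) + u)/2 = -(H + 2*u)/2 = -u - H/2)
p(n) = sqrt(-1 + n/2 - n**2/2) (p(n) = sqrt(5 + (-1*6 - (n - 2*n + n*n)/2)) = sqrt(5 + (-6 - (n - 2*n + n**2)/2)) = sqrt(5 + (-6 - (n**2 - n)/2)) = sqrt(5 + (-6 + (n/2 - n**2/2))) = sqrt(5 + (-6 + n/2 - n**2/2)) = sqrt(-1 + n/2 - n**2/2))
p(-2 + 5*4)*10 = (sqrt(-4 - 2*(-2 + 5*4)**2 + 2*(-2 + 5*4))/2)*10 = (sqrt(-4 - 2*(-2 + 20)**2 + 2*(-2 + 20))/2)*10 = (sqrt(-4 - 2*18**2 + 2*18)/2)*10 = (sqrt(-4 - 2*324 + 36)/2)*10 = (sqrt(-4 - 648 + 36)/2)*10 = (sqrt(-616)/2)*10 = ((2*I*sqrt(154))/2)*10 = (I*sqrt(154))*10 = 10*I*sqrt(154)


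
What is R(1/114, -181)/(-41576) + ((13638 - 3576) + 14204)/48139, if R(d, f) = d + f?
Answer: 116005938611/228162685296 ≈ 0.50844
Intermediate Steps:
R(1/114, -181)/(-41576) + ((13638 - 3576) + 14204)/48139 = (1/114 - 181)/(-41576) + ((13638 - 3576) + 14204)/48139 = (1/114 - 181)*(-1/41576) + (10062 + 14204)*(1/48139) = -20633/114*(-1/41576) + 24266*(1/48139) = 20633/4739664 + 24266/48139 = 116005938611/228162685296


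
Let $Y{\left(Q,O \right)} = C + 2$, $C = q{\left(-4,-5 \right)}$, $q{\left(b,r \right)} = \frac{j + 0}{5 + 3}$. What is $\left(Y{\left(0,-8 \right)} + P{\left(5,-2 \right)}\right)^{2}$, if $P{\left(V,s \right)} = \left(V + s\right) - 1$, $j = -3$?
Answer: $\frac{841}{64} \approx 13.141$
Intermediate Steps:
$P{\left(V,s \right)} = -1 + V + s$
$q{\left(b,r \right)} = - \frac{3}{8}$ ($q{\left(b,r \right)} = \frac{-3 + 0}{5 + 3} = - \frac{3}{8}$)
$C = - \frac{3}{8} \approx -0.375$
$Y{\left(Q,O \right)} = \frac{13}{8}$ ($Y{\left(Q,O \right)} = - \frac{3}{8} + 2 = \frac{13}{8}$)
$\left(Y{\left(0,-8 \right)} + P{\left(5,-2 \right)}\right)^{2} = \left(\frac{13}{8} - -2\right)^{2} = \left(\frac{13}{8} + 2\right)^{2} = \left(\frac{29}{8}\right)^{2} = \frac{841}{64}$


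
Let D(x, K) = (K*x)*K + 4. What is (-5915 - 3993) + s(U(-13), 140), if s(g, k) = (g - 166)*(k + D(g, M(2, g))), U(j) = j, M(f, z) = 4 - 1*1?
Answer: -14741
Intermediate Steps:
M(f, z) = 3 (M(f, z) = 4 - 1 = 3)
D(x, K) = 4 + x*K**2 (D(x, K) = x*K**2 + 4 = 4 + x*K**2)
s(g, k) = (-166 + g)*(4 + k + 9*g) (s(g, k) = (g - 166)*(k + (4 + g*3**2)) = (-166 + g)*(k + (4 + g*9)) = (-166 + g)*(k + (4 + 9*g)) = (-166 + g)*(4 + k + 9*g))
(-5915 - 3993) + s(U(-13), 140) = (-5915 - 3993) + (-664 - 1490*(-13) - 166*140 + 9*(-13)**2 - 13*140) = -9908 + (-664 + 19370 - 23240 + 9*169 - 1820) = -9908 + (-664 + 19370 - 23240 + 1521 - 1820) = -9908 - 4833 = -14741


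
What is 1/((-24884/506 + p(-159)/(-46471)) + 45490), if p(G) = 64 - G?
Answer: 11757163/534255096269 ≈ 2.2007e-5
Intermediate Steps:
1/((-24884/506 + p(-159)/(-46471)) + 45490) = 1/((-24884/506 + (64 - 1*(-159))/(-46471)) + 45490) = 1/((-24884*1/506 + (64 + 159)*(-1/46471)) + 45490) = 1/((-12442/253 + 223*(-1/46471)) + 45490) = 1/((-12442/253 - 223/46471) + 45490) = 1/(-578248601/11757163 + 45490) = 1/(534255096269/11757163) = 11757163/534255096269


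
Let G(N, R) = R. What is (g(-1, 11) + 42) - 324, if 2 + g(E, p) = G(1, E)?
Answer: -285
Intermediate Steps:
g(E, p) = -2 + E
(g(-1, 11) + 42) - 324 = ((-2 - 1) + 42) - 324 = (-3 + 42) - 324 = 39 - 324 = -285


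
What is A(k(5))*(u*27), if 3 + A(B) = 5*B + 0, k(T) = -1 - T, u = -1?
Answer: 891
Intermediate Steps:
A(B) = -3 + 5*B (A(B) = -3 + (5*B + 0) = -3 + 5*B)
A(k(5))*(u*27) = (-3 + 5*(-1 - 1*5))*(-1*27) = (-3 + 5*(-1 - 5))*(-27) = (-3 + 5*(-6))*(-27) = (-3 - 30)*(-27) = -33*(-27) = 891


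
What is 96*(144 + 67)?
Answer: 20256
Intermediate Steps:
96*(144 + 67) = 96*211 = 20256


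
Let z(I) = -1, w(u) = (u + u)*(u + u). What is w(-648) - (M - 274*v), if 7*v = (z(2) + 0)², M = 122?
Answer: 11756732/7 ≈ 1.6795e+6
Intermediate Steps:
w(u) = 4*u² (w(u) = (2*u)*(2*u) = 4*u²)
v = ⅐ (v = (-1 + 0)²/7 = (⅐)*(-1)² = (⅐)*1 = ⅐ ≈ 0.14286)
w(-648) - (M - 274*v) = 4*(-648)² - (122 - 274*⅐) = 4*419904 - (122 - 274/7) = 1679616 - 1*580/7 = 1679616 - 580/7 = 11756732/7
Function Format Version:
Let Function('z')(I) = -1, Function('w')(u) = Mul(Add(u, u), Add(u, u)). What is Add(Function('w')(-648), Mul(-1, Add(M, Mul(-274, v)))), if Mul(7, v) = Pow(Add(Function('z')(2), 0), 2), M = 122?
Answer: Rational(11756732, 7) ≈ 1.6795e+6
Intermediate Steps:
Function('w')(u) = Mul(4, Pow(u, 2)) (Function('w')(u) = Mul(Mul(2, u), Mul(2, u)) = Mul(4, Pow(u, 2)))
v = Rational(1, 7) (v = Mul(Rational(1, 7), Pow(Add(-1, 0), 2)) = Mul(Rational(1, 7), Pow(-1, 2)) = Mul(Rational(1, 7), 1) = Rational(1, 7) ≈ 0.14286)
Add(Function('w')(-648), Mul(-1, Add(M, Mul(-274, v)))) = Add(Mul(4, Pow(-648, 2)), Mul(-1, Add(122, Mul(-274, Rational(1, 7))))) = Add(Mul(4, 419904), Mul(-1, Add(122, Rational(-274, 7)))) = Add(1679616, Mul(-1, Rational(580, 7))) = Add(1679616, Rational(-580, 7)) = Rational(11756732, 7)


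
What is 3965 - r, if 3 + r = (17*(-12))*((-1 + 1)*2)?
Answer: 3968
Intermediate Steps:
r = -3 (r = -3 + (17*(-12))*((-1 + 1)*2) = -3 - 0*2 = -3 - 204*0 = -3 + 0 = -3)
3965 - r = 3965 - 1*(-3) = 3965 + 3 = 3968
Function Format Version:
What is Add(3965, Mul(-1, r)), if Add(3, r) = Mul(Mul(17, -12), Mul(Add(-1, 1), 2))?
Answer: 3968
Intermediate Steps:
r = -3 (r = Add(-3, Mul(Mul(17, -12), Mul(Add(-1, 1), 2))) = Add(-3, Mul(-204, Mul(0, 2))) = Add(-3, Mul(-204, 0)) = Add(-3, 0) = -3)
Add(3965, Mul(-1, r)) = Add(3965, Mul(-1, -3)) = Add(3965, 3) = 3968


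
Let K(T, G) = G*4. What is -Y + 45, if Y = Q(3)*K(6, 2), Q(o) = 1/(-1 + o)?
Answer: 41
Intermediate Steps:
K(T, G) = 4*G
Y = 4 (Y = (4*2)/(-1 + 3) = 8/2 = (½)*8 = 4)
-Y + 45 = -1*4 + 45 = -4 + 45 = 41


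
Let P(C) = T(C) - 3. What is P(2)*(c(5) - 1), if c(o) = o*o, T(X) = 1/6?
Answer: -68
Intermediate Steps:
T(X) = 1/6
P(C) = -17/6 (P(C) = 1/6 - 3 = -17/6)
c(o) = o**2
P(2)*(c(5) - 1) = -17*(5**2 - 1)/6 = -17*(25 - 1)/6 = -17/6*24 = -68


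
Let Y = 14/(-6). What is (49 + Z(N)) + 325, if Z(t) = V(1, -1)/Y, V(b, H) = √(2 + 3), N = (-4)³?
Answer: 374 - 3*√5/7 ≈ 373.04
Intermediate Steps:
N = -64
Y = -7/3 (Y = 14*(-⅙) = -7/3 ≈ -2.3333)
V(b, H) = √5
Z(t) = -3*√5/7 (Z(t) = √5/(-7/3) = √5*(-3/7) = -3*√5/7)
(49 + Z(N)) + 325 = (49 - 3*√5/7) + 325 = 374 - 3*√5/7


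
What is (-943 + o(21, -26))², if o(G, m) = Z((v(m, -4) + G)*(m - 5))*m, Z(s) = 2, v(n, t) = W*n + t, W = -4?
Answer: 990025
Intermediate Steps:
v(n, t) = t - 4*n (v(n, t) = -4*n + t = t - 4*n)
o(G, m) = 2*m
(-943 + o(21, -26))² = (-943 + 2*(-26))² = (-943 - 52)² = (-995)² = 990025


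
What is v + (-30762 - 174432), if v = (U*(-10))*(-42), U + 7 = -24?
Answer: -218214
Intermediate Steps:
U = -31 (U = -7 - 24 = -31)
v = -13020 (v = -31*(-10)*(-42) = 310*(-42) = -13020)
v + (-30762 - 174432) = -13020 + (-30762 - 174432) = -13020 - 205194 = -218214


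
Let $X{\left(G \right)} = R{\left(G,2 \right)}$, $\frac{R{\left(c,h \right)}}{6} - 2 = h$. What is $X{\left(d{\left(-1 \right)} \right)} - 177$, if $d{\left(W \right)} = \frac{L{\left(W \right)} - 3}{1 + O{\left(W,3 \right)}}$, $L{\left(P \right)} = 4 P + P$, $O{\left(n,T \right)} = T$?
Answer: $-153$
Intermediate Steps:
$R{\left(c,h \right)} = 12 + 6 h$
$L{\left(P \right)} = 5 P$
$d{\left(W \right)} = - \frac{3}{4} + \frac{5 W}{4}$ ($d{\left(W \right)} = \frac{5 W - 3}{1 + 3} = \frac{-3 + 5 W}{4} = \left(-3 + 5 W\right) \frac{1}{4} = - \frac{3}{4} + \frac{5 W}{4}$)
$X{\left(G \right)} = 24$ ($X{\left(G \right)} = 12 + 6 \cdot 2 = 12 + 12 = 24$)
$X{\left(d{\left(-1 \right)} \right)} - 177 = 24 - 177 = -153$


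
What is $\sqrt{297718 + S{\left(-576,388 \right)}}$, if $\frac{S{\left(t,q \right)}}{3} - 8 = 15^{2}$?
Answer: $\sqrt{298417} \approx 546.28$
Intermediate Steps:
$S{\left(t,q \right)} = 699$ ($S{\left(t,q \right)} = 24 + 3 \cdot 15^{2} = 24 + 3 \cdot 225 = 24 + 675 = 699$)
$\sqrt{297718 + S{\left(-576,388 \right)}} = \sqrt{297718 + 699} = \sqrt{298417}$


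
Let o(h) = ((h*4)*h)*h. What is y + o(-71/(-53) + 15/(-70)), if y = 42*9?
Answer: 39187179991/102129622 ≈ 383.70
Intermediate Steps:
y = 378
o(h) = 4*h³ (o(h) = ((4*h)*h)*h = (4*h²)*h = 4*h³)
y + o(-71/(-53) + 15/(-70)) = 378 + 4*(-71/(-53) + 15/(-70))³ = 378 + 4*(-71*(-1/53) + 15*(-1/70))³ = 378 + 4*(71/53 - 3/14)³ = 378 + 4*(835/742)³ = 378 + 4*(582182875/408518488) = 378 + 582182875/102129622 = 39187179991/102129622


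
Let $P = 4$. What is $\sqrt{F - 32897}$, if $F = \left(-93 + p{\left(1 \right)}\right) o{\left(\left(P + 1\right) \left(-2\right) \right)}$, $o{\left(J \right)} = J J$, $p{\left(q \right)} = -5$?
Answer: $i \sqrt{42697} \approx 206.63 i$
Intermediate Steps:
$o{\left(J \right)} = J^{2}$
$F = -9800$ ($F = \left(-93 - 5\right) \left(\left(4 + 1\right) \left(-2\right)\right)^{2} = - 98 \left(5 \left(-2\right)\right)^{2} = - 98 \left(-10\right)^{2} = \left(-98\right) 100 = -9800$)
$\sqrt{F - 32897} = \sqrt{-9800 - 32897} = \sqrt{-42697} = i \sqrt{42697}$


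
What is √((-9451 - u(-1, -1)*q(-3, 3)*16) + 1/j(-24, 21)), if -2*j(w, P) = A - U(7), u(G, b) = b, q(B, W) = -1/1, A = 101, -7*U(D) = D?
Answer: I*√24623718/51 ≈ 97.299*I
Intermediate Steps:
U(D) = -D/7
q(B, W) = -1 (q(B, W) = -1*1 = -1)
j(w, P) = -51 (j(w, P) = -(101 - (-1)*7/7)/2 = -(101 - 1*(-1))/2 = -(101 + 1)/2 = -½*102 = -51)
√((-9451 - u(-1, -1)*q(-3, 3)*16) + 1/j(-24, 21)) = √((-9451 - (-1*(-1))*16) + 1/(-51)) = √((-9451 - 16) - 1/51) = √(-9467 - 1/51) = √(-482818/51) = I*√24623718/51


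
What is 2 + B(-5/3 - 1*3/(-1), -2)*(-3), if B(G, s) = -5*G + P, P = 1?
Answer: 19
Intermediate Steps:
B(G, s) = 1 - 5*G (B(G, s) = -5*G + 1 = 1 - 5*G)
2 + B(-5/3 - 1*3/(-1), -2)*(-3) = 2 + (1 - 5*(-5/3 - 1*3/(-1)))*(-3) = 2 + (1 - 5*(-5*⅓ - 3*(-1)))*(-3) = 2 + (1 - 5*(-5/3 + 3))*(-3) = 2 + (1 - 5*4/3)*(-3) = 2 + (1 - 20/3)*(-3) = 2 - 17/3*(-3) = 2 + 17 = 19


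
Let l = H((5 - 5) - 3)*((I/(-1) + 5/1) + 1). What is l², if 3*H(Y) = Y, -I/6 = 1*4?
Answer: 900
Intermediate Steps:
I = -24 (I = -6*4 = -24)
H(Y) = Y/3
l = -30 (l = (((5 - 5) - 3)/3)*((-24/(-1) + 5/1) + 1) = ((0 - 3)/3)*((-24*(-1) + 5*1) + 1) = ((⅓)*(-3))*((24 + 5) + 1) = -(29 + 1) = -1*30 = -30)
l² = (-30)² = 900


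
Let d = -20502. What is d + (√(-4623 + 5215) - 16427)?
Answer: -36929 + 4*√37 ≈ -36905.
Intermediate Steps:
d + (√(-4623 + 5215) - 16427) = -20502 + (√(-4623 + 5215) - 16427) = -20502 + (√592 - 16427) = -20502 + (4*√37 - 16427) = -20502 + (-16427 + 4*√37) = -36929 + 4*√37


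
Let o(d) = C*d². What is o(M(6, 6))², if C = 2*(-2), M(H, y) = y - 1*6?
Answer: 0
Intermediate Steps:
M(H, y) = -6 + y (M(H, y) = y - 6 = -6 + y)
C = -4
o(d) = -4*d²
o(M(6, 6))² = (-4*(-6 + 6)²)² = (-4*0²)² = (-4*0)² = 0² = 0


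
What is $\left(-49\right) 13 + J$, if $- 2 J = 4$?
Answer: $-639$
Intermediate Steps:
$J = -2$ ($J = \left(- \frac{1}{2}\right) 4 = -2$)
$\left(-49\right) 13 + J = \left(-49\right) 13 - 2 = -637 - 2 = -639$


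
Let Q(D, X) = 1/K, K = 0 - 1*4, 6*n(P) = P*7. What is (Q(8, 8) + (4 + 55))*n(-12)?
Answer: -1645/2 ≈ -822.50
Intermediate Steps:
n(P) = 7*P/6 (n(P) = (P*7)/6 = (7*P)/6 = 7*P/6)
K = -4 (K = 0 - 4 = -4)
Q(D, X) = -1/4 (Q(D, X) = 1/(-4) = -1/4)
(Q(8, 8) + (4 + 55))*n(-12) = (-1/4 + (4 + 55))*((7/6)*(-12)) = (-1/4 + 59)*(-14) = (235/4)*(-14) = -1645/2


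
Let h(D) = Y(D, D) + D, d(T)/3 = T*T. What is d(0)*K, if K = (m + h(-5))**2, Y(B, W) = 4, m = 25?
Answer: 0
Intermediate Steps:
d(T) = 3*T**2 (d(T) = 3*(T*T) = 3*T**2)
h(D) = 4 + D
K = 576 (K = (25 + (4 - 5))**2 = (25 - 1)**2 = 24**2 = 576)
d(0)*K = (3*0**2)*576 = (3*0)*576 = 0*576 = 0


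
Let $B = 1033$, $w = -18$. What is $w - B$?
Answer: $-1051$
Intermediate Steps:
$w - B = -18 - 1033 = -1051$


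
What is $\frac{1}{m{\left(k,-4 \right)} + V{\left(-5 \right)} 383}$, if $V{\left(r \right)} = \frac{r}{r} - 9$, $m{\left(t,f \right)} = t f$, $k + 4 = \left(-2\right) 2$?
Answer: $- \frac{1}{3032} \approx -0.00032982$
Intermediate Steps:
$k = -8$ ($k = -4 - 4 = -8$)
$m{\left(t,f \right)} = f t$
$V{\left(r \right)} = -8$ ($V{\left(r \right)} = 1 - 9 = -8$)
$\frac{1}{m{\left(k,-4 \right)} + V{\left(-5 \right)} 383} = \frac{1}{\left(-4\right) \left(-8\right) - 3064} = \frac{1}{32 - 3064} = \frac{1}{-3032} = - \frac{1}{3032}$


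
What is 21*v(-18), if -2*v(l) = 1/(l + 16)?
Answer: 21/4 ≈ 5.2500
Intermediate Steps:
v(l) = -1/(2*(16 + l)) (v(l) = -1/(2*(l + 16)) = -1/(2*(16 + l)))
21*v(-18) = 21*(-1/(32 + 2*(-18))) = 21*(-1/(32 - 36)) = 21*(-1/(-4)) = 21*(-1*(-¼)) = 21*(¼) = 21/4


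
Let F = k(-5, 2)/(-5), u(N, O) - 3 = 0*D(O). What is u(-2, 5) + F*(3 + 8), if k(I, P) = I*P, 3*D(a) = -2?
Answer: 25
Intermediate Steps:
D(a) = -⅔ (D(a) = (⅓)*(-2) = -⅔)
u(N, O) = 3 (u(N, O) = 3 + 0*(-⅔) = 3 + 0 = 3)
F = 2 (F = -5*2/(-5) = -10*(-⅕) = 2)
u(-2, 5) + F*(3 + 8) = 3 + 2*(3 + 8) = 3 + 2*11 = 3 + 22 = 25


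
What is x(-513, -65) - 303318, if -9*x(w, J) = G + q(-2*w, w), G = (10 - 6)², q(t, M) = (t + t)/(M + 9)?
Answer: -38218235/126 ≈ -3.0332e+5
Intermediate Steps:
q(t, M) = 2*t/(9 + M) (q(t, M) = (2*t)/(9 + M) = 2*t/(9 + M))
G = 16 (G = 4² = 16)
x(w, J) = -16/9 + 4*w/(9*(9 + w)) (x(w, J) = -(16 + 2*(-2*w)/(9 + w))/9 = -(16 - 4*w/(9 + w))/9 = -16/9 + 4*w/(9*(9 + w)))
x(-513, -65) - 303318 = 4*(-12 - 1*(-513))/(3*(9 - 513)) - 303318 = (4/3)*(-12 + 513)/(-504) - 303318 = (4/3)*(-1/504)*501 - 303318 = -167/126 - 303318 = -38218235/126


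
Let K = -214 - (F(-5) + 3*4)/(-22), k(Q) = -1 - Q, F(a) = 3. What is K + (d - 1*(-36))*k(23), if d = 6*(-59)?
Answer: 163211/22 ≈ 7418.7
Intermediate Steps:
d = -354
K = -4693/22 (K = -214 - (3 + 3*4)/(-22) = -214 - (3 + 12)*(-1)/22 = -214 - 15*(-1)/22 = -214 - 1*(-15/22) = -214 + 15/22 = -4693/22 ≈ -213.32)
K + (d - 1*(-36))*k(23) = -4693/22 + (-354 - 1*(-36))*(-1 - 1*23) = -4693/22 + (-354 + 36)*(-1 - 23) = -4693/22 - 318*(-24) = -4693/22 + 7632 = 163211/22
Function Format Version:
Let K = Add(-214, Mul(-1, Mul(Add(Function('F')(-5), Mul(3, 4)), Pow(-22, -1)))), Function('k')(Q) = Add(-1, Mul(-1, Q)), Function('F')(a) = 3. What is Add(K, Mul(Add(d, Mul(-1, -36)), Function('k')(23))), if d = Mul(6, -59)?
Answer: Rational(163211, 22) ≈ 7418.7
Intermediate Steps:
d = -354
K = Rational(-4693, 22) (K = Add(-214, Mul(-1, Mul(Add(3, Mul(3, 4)), Pow(-22, -1)))) = Add(-214, Mul(-1, Mul(Add(3, 12), Rational(-1, 22)))) = Add(-214, Mul(-1, Mul(15, Rational(-1, 22)))) = Add(-214, Mul(-1, Rational(-15, 22))) = Add(-214, Rational(15, 22)) = Rational(-4693, 22) ≈ -213.32)
Add(K, Mul(Add(d, Mul(-1, -36)), Function('k')(23))) = Add(Rational(-4693, 22), Mul(Add(-354, Mul(-1, -36)), Add(-1, Mul(-1, 23)))) = Add(Rational(-4693, 22), Mul(Add(-354, 36), Add(-1, -23))) = Add(Rational(-4693, 22), Mul(-318, -24)) = Add(Rational(-4693, 22), 7632) = Rational(163211, 22)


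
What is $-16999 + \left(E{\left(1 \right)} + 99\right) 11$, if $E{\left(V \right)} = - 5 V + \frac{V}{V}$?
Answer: $-15954$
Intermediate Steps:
$E{\left(V \right)} = 1 - 5 V$ ($E{\left(V \right)} = - 5 V + 1 = 1 - 5 V$)
$-16999 + \left(E{\left(1 \right)} + 99\right) 11 = -16999 + \left(\left(1 - 5\right) + 99\right) 11 = -16999 + \left(-4 + 99\right) 11 = -16999 + 95 \cdot 11 = -16999 + 1045 = -15954$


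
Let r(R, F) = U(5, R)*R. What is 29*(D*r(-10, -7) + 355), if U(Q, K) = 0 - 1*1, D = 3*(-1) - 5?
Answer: 7975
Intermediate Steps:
D = -8 (D = -3 - 5 = -8)
U(Q, K) = -1 (U(Q, K) = 0 - 1 = -1)
r(R, F) = -R
29*(D*r(-10, -7) + 355) = 29*(-(-8)*(-10) + 355) = 29*(-8*10 + 355) = 29*(-80 + 355) = 29*275 = 7975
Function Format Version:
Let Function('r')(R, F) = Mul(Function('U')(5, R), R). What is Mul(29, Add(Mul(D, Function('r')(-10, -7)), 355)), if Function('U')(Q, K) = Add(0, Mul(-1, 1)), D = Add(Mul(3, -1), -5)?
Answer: 7975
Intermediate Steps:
D = -8 (D = Add(-3, -5) = -8)
Function('U')(Q, K) = -1 (Function('U')(Q, K) = Add(0, -1) = -1)
Function('r')(R, F) = Mul(-1, R)
Mul(29, Add(Mul(D, Function('r')(-10, -7)), 355)) = Mul(29, Add(Mul(-8, Mul(-1, -10)), 355)) = Mul(29, Add(Mul(-8, 10), 355)) = Mul(29, Add(-80, 355)) = Mul(29, 275) = 7975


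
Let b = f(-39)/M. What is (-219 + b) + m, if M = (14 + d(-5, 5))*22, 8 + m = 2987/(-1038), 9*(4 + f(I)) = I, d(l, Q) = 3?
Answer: -22312478/97053 ≈ -229.90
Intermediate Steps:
f(I) = -4 + I/9
m = -11291/1038 (m = -8 + 2987/(-1038) = -8 + 2987*(-1/1038) = -8 - 2987/1038 = -11291/1038 ≈ -10.878)
M = 374 (M = (14 + 3)*22 = 17*22 = 374)
b = -25/1122 (b = (-4 + (⅑)*(-39))/374 = (-4 - 13/3)*(1/374) = -25/3*1/374 = -25/1122 ≈ -0.022282)
(-219 + b) + m = (-219 - 25/1122) - 11291/1038 = -245743/1122 - 11291/1038 = -22312478/97053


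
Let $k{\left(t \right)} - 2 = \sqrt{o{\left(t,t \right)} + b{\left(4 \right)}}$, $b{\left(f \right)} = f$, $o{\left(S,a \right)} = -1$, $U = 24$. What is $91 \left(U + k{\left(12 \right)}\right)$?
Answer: $2366 + 91 \sqrt{3} \approx 2523.6$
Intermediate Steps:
$k{\left(t \right)} = 2 + \sqrt{3}$ ($k{\left(t \right)} = 2 + \sqrt{-1 + 4} = 2 + \sqrt{3}$)
$91 \left(U + k{\left(12 \right)}\right) = 91 \left(24 + \left(2 + \sqrt{3}\right)\right) = 91 \left(26 + \sqrt{3}\right) = 2366 + 91 \sqrt{3}$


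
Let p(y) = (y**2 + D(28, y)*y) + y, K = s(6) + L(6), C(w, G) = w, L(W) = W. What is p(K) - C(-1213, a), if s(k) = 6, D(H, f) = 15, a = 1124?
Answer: 1549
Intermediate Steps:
K = 12 (K = 6 + 6 = 12)
p(y) = y**2 + 16*y (p(y) = (y**2 + 15*y) + y = y**2 + 16*y)
p(K) - C(-1213, a) = 12*(16 + 12) - 1*(-1213) = 12*28 + 1213 = 336 + 1213 = 1549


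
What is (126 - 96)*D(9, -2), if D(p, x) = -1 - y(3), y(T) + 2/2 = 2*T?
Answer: -180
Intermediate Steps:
y(T) = -1 + 2*T
D(p, x) = -6 (D(p, x) = -1 - (-1 + 2*3) = -1 - (-1 + 6) = -1 - 1*5 = -1 - 5 = -6)
(126 - 96)*D(9, -2) = (126 - 96)*(-6) = 30*(-6) = -180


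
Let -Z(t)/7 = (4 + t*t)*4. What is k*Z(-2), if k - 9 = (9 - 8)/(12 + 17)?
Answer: -58688/29 ≈ -2023.7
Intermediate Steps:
Z(t) = -112 - 28*t² (Z(t) = -7*(4 + t*t)*4 = -7*(4 + t²)*4 = -7*(16 + 4*t²) = -112 - 28*t²)
k = 262/29 (k = 9 + (9 - 8)/(12 + 17) = 9 + 1/29 = 262/29 ≈ 9.0345)
k*Z(-2) = 262*(-112 - 28*(-2)²)/29 = 262*(-112 - 28*4)/29 = 262*(-112 - 112)/29 = (262/29)*(-224) = -58688/29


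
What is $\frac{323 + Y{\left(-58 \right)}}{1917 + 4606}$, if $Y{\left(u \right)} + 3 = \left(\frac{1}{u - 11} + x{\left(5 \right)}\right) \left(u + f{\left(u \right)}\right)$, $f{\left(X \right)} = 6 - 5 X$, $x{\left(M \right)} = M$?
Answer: $\frac{103952}{450087} \approx 0.23096$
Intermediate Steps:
$Y{\left(u \right)} = -3 + \left(5 + \frac{1}{-11 + u}\right) \left(6 - 4 u\right)$ ($Y{\left(u \right)} = -3 + \left(\frac{1}{u - 11} + 5\right) \left(u - \left(-6 + 5 u\right)\right) = -3 + \left(\frac{1}{-11 + u} + 5\right) \left(6 - 4 u\right) = -3 + \left(5 + \frac{1}{-11 + u}\right) \left(6 - 4 u\right)$)
$\frac{323 + Y{\left(-58 \right)}}{1917 + 4606} = \frac{323 + \frac{-291 - 20 \left(-58\right)^{2} + 243 \left(-58\right)}{-11 - 58}}{1917 + 4606} = \frac{323 + \frac{-291 - 67280 - 14094}{-69}}{6523} = \left(323 - \frac{-291 - 67280 - 14094}{69}\right) \frac{1}{6523} = \left(323 - - \frac{81665}{69}\right) \frac{1}{6523} = \left(323 + \frac{81665}{69}\right) \frac{1}{6523} = \frac{103952}{69} \cdot \frac{1}{6523} = \frac{103952}{450087}$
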